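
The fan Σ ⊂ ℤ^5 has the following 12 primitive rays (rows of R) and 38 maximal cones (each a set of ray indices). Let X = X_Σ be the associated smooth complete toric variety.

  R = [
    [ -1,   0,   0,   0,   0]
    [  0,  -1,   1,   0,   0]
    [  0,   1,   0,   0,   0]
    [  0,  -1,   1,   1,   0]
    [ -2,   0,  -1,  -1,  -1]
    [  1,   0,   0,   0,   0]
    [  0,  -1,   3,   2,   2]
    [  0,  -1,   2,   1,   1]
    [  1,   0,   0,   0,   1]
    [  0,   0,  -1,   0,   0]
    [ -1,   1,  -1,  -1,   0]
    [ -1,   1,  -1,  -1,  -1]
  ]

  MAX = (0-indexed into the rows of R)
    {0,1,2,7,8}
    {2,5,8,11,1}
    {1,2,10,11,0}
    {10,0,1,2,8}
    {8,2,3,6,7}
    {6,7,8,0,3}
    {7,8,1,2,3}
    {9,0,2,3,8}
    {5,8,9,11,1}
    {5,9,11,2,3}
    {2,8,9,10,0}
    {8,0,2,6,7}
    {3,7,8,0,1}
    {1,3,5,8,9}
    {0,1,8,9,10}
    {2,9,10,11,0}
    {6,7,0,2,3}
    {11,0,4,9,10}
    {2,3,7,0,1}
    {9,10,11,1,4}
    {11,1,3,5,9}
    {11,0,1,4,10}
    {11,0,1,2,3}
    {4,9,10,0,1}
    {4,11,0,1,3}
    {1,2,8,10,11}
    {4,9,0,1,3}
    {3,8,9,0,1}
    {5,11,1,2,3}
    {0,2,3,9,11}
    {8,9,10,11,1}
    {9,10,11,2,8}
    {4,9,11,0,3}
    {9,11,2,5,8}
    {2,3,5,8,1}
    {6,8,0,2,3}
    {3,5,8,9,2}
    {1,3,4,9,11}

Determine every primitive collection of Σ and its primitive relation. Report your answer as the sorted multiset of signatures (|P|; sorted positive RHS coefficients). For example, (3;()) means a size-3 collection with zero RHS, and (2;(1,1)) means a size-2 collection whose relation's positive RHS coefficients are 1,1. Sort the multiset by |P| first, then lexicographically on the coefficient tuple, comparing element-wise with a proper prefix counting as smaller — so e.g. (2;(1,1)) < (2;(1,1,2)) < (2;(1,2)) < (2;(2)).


Minimal non-faces — 23 found among 12 rays, 38 max cones:

  P = {0,5}:  v_{0} + v_{5} = 0  so sig = (2;())
  P = {3,10}:  v_{3} + v_{10} = v_{0}  so sig = (2;(1))
  P = {2,4}:  v_{2} + v_{4} = v_{0} + v_{11}  so sig = (2;(1,1))
  P = {5,10}:  v_{5} + v_{10} = v_{8} + v_{11}  so sig = (2;(1,1))
  P = {4,5}:  v_{4} + v_{5} = v_{1} + v_{9} + v_{11}  so sig = (2;(1,1,1))
  P = {4,8}:  v_{4} + v_{8} = v_{1} + v_{9} + v_{10}  so sig = (2;(1,1,1))
  P = {6,11}:  v_{6} + v_{11} = v_{0} + v_{2} + v_{7}  so sig = (2;(1,1,1))
  P = {7,9}:  v_{7} + v_{9} = v_{0} + v_{3} + v_{8}  so sig = (2;(1,1,1))
  P = {7,11}:  v_{7} + v_{11} = v_{0} + v_{1} + v_{2}  so sig = (2;(1,1,1))
  P = {5,6}:  v_{5} + v_{6} = v_{2} + v_{3} + v_{7} + v_{8}  so sig = (2;(1,1,1,1))
  P = {5,7}:  v_{5} + v_{7} = v_{1} + v_{2} + v_{3} + v_{8}  so sig = (2;(1,1,1,1))
  P = {6,10}:  v_{6} + v_{10} = 2·v_{0} + v_{2} + v_{7} + v_{8}  so sig = (2;(1,1,1,2))
  P = {7,10}:  v_{7} + v_{10} = 2·v_{0} + v_{1} + v_{2} + v_{8}  so sig = (2;(1,1,1,2))
  P = {4,6}:  v_{4} + v_{6} = 2·v_{0} + v_{7}  so sig = (2;(1,2))
  P = {4,7}:  v_{4} + v_{7} = 2·v_{0} + v_{1}  so sig = (2;(1,2))
  P = {6,9}:  v_{6} + v_{9} = 2·v_{0} + v_{2} + 2·v_{3} + 2·v_{8}  so sig = (2;(1,2,2,2))
  P = {1,6}:  v_{1} + v_{6} = 2·v_{7}  so sig = (2;(2))
  P = {1,2,9}:  v_{1} + v_{2} + v_{9} = 0  so sig = (3;())
  P = {3,8,11}:  v_{3} + v_{8} + v_{11} = 0  so sig = (3;())
  P = {0,8,11}:  v_{0} + v_{8} + v_{11} = v_{10}  so sig = (3;(1))
  P = {0,1,9,11}:  v_{0} + v_{1} + v_{9} + v_{11} = v_{4}  so sig = (4;(1))
  P = {0,1,2,3,8}:  v_{0} + v_{1} + v_{2} + v_{3} + v_{8} = v_{7}  so sig = (5;(1))
  P = {0,2,3,7,8}:  v_{0} + v_{2} + v_{3} + v_{7} + v_{8} = v_{6}  so sig = (5;(1))

Sorted signature multiset PRS(X):
    (2;())
    (2;(1))
    (2;(1,1))
    (2;(1,1))
    (2;(1,1,1))
    (2;(1,1,1))
    (2;(1,1,1))
    (2;(1,1,1))
    (2;(1,1,1))
    (2;(1,1,1,1))
    (2;(1,1,1,1))
    (2;(1,1,1,2))
    (2;(1,1,1,2))
    (2;(1,2))
    (2;(1,2))
    (2;(1,2,2,2))
    (2;(2))
    (3;())
    (3;())
    (3;(1))
    (4;(1))
    (5;(1))
    (5;(1))


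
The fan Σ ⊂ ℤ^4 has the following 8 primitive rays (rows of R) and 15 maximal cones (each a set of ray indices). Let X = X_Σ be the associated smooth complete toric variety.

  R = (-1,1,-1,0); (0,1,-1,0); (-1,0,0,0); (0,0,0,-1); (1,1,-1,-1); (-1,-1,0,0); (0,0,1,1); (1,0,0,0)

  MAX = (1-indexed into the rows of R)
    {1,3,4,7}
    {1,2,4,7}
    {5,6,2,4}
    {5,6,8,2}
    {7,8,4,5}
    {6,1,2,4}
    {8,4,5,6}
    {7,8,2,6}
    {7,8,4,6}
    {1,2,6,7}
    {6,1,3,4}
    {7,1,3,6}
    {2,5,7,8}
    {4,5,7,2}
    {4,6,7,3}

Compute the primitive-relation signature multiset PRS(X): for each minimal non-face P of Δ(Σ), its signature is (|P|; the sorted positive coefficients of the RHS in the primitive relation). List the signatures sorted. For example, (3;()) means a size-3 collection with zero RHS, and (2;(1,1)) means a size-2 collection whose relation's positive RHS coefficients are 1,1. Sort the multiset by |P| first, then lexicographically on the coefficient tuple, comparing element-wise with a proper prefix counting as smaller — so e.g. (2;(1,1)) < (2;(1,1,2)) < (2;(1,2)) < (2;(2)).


Minimal non-faces — 9 found among 8 rays, 15 max cones:

  P = {3,8}:  v_{3} + v_{8} = 0  ⟹  sig = (2;())
  P = {1,8}:  v_{1} + v_{8} = v_{2}  ⟹  sig = (2;(1))
  P = {2,3}:  v_{2} + v_{3} = v_{1}  ⟹  sig = (2;(1))
  P = {3,5}:  v_{3} + v_{5} = v_{2} + v_{4}  ⟹  sig = (2;(1,1))
  P = {1,5}:  v_{1} + v_{5} = 2·v_{2} + v_{4}  ⟹  sig = (2;(1,2))
  P = {5,6,7}:  v_{5} + v_{6} + v_{7} = 0  ⟹  sig = (3;())
  P = {2,4,8}:  v_{2} + v_{4} + v_{8} = v_{5}  ⟹  sig = (3;(1))
  P = {2,4,6,7}:  v_{2} + v_{4} + v_{6} + v_{7} = v_{3}  ⟹  sig = (4;(1))
  P = {1,4,6,7}:  v_{1} + v_{4} + v_{6} + v_{7} = 2·v_{3}  ⟹  sig = (4;(2))

Sorted signature multiset PRS(X):
    (2;())
    (2;(1))
    (2;(1))
    (2;(1,1))
    (2;(1,2))
    (3;())
    (3;(1))
    (4;(1))
    (4;(2))


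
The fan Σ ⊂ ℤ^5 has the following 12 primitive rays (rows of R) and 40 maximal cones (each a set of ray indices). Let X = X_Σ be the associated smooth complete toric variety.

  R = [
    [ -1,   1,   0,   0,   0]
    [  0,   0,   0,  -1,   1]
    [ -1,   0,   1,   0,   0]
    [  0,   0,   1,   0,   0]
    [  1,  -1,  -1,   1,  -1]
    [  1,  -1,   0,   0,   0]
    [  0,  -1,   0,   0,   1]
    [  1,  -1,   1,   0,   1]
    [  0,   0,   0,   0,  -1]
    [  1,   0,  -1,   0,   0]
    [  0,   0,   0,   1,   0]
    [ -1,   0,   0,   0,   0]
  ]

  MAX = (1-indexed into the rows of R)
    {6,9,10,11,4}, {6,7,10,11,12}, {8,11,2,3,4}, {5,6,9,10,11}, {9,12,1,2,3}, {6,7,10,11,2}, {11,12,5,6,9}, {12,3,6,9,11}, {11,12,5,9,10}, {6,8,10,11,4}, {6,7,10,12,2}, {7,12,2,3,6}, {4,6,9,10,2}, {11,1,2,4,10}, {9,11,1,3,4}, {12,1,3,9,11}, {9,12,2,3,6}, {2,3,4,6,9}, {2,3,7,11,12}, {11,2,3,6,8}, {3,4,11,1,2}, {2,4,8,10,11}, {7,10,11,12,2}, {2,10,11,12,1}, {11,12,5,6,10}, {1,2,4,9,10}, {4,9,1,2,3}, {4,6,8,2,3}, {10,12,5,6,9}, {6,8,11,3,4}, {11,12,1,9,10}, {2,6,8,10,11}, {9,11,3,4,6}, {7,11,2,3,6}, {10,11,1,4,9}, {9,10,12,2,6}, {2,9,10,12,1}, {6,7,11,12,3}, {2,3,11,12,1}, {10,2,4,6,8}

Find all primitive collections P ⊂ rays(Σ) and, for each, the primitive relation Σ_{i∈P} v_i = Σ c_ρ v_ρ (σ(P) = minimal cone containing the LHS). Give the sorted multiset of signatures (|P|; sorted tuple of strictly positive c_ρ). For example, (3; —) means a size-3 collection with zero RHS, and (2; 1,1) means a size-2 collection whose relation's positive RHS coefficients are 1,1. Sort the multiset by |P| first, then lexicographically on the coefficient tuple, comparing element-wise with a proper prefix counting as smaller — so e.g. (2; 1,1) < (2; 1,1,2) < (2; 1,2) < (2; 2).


20 minimal non-faces of Δ(Σ) (on 12 rays):

  • {1,6}:  v_{1} + v_{6} = 0  so sig = (2; —)
  • {3,10}:  v_{3} + v_{10} = 0  so sig = (2; —)
  • {4,12}:  v_{4} + v_{12} = v_{3}  so sig = (2; 1)
  • {7,9}:  v_{7} + v_{9} = v_{6} + v_{12}  so sig = (2; 1,1)
  • {8,9}:  v_{8} + v_{9} = v_{4} + v_{6}  so sig = (2; 1,1)
  • {1,7}:  v_{1} + v_{7} = v_{2} + v_{11} + v_{12}  so sig = (2; 1,1,1)
  • {1,8}:  v_{1} + v_{8} = v_{2} + v_{4} + v_{11}  so sig = (2; 1,1,1)
  • {2,5}:  v_{2} + v_{5} = v_{6} + v_{10} + v_{12}  so sig = (2; 1,1,1)
  • {4,5}:  v_{4} + v_{5} = v_{6} + v_{9} + v_{11}  so sig = (2; 1,1,1)
  • {1,5}:  v_{1} + v_{5} = v_{9} + v_{10} + v_{11} + v_{12}  so sig = (2; 1,1,1,1)
  • {3,5}:  v_{3} + v_{5} = v_{6} + v_{9} + v_{11} + v_{12}  so sig = (2; 1,1,1,1)
  • {4,7}:  v_{4} + v_{7} = v_{2} + v_{3} + v_{6} + v_{11}  so sig = (2; 1,1,1,1)
  • {8,12}:  v_{8} + v_{12} = v_{2} + v_{3} + v_{6} + v_{11}  so sig = (2; 1,1,1,1)
  • {5,7}:  v_{5} + v_{7} = 2·v_{6} + v_{10} + v_{11} + 2·v_{12}  so sig = (2; 1,1,2,2)
  • {5,8}:  v_{5} + v_{8} = 2·v_{6} + v_{11}  so sig = (2; 1,2)
  • {7,8}:  v_{7} + v_{8} = 2·v_{2} + v_{3} + 2·v_{6} + 2·v_{11}  so sig = (2; 1,2,2,2)
  • {2,9,11}:  v_{2} + v_{9} + v_{11} = 0  so sig = (3; —)
  • {2,4,6,11}:  v_{2} + v_{4} + v_{6} + v_{11} = v_{8}  so sig = (4; 1)
  • {2,6,11,12}:  v_{2} + v_{6} + v_{11} + v_{12} = v_{7}  so sig = (4; 1)
  • {6,9,10,11,12}:  v_{6} + v_{9} + v_{10} + v_{11} + v_{12} = v_{5}  so sig = (5; 1)

Hence PRS(X_Σ) =
{ (2; —) ×2,  (2; 1),  (2; 1,1) ×2,  (2; 1,1,1) ×4,  (2; 1,1,1,1) ×4,  (2; 1,1,2,2),  (2; 1,2),  (2; 1,2,2,2),  (3; —),  (4; 1) ×2,  (5; 1) }


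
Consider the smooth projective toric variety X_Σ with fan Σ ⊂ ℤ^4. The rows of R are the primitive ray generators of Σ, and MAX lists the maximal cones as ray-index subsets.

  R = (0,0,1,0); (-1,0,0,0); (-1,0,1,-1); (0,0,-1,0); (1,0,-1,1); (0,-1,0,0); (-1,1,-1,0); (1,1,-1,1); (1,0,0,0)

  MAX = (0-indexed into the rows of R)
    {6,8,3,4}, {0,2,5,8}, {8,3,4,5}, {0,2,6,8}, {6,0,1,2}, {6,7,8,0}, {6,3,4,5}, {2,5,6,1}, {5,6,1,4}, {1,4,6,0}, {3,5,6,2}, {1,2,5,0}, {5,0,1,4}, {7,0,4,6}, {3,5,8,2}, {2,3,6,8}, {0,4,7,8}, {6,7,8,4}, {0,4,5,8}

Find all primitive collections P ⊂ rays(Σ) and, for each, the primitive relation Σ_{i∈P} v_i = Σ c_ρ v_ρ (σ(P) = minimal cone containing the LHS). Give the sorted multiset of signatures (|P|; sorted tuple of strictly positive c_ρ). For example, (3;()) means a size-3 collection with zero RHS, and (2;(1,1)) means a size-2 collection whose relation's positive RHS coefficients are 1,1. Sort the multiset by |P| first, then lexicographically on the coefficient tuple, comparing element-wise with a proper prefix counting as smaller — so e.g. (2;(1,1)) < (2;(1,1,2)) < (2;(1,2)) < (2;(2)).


The 11 primitive collections of Σ (r=9, n=4):

  P = {0,3}:  v_{0} + v_{3} = 0  →  sig = (2;())
  P = {1,8}:  v_{1} + v_{8} = 0  →  sig = (2;())
  P = {2,4}:  v_{2} + v_{4} = 0  →  sig = (2;())
  P = {5,7}:  v_{5} + v_{7} = v_{4}  →  sig = (2;(1))
  P = {1,3}:  v_{1} + v_{3} = v_{5} + v_{6}  →  sig = (2;(1,1))
  P = {1,7}:  v_{1} + v_{7} = v_{0} + v_{4} + v_{6}  →  sig = (2;(1,1,1))
  P = {2,7}:  v_{2} + v_{7} = v_{0} + v_{6} + v_{8}  →  sig = (2;(1,1,1))
  P = {3,7}:  v_{3} + v_{7} = v_{4} + v_{6} + v_{8}  →  sig = (2;(1,1,1))
  P = {0,5,6}:  v_{0} + v_{5} + v_{6} = v_{1}  →  sig = (3;(1))
  P = {5,6,8}:  v_{5} + v_{6} + v_{8} = v_{3}  →  sig = (3;(1))
  P = {0,4,6,8}:  v_{0} + v_{4} + v_{6} + v_{8} = v_{7}  →  sig = (4;(1))

Sorted signature multiset PRS(X):
    |P|=2: 8 collections, coeffs (), (), (), (1), (1,1), (1,1,1), (1,1,1), (1,1,1)
    |P|=3: 2 collections, coeffs (1), (1)
    |P|=4: 1 collection, coeffs (1)


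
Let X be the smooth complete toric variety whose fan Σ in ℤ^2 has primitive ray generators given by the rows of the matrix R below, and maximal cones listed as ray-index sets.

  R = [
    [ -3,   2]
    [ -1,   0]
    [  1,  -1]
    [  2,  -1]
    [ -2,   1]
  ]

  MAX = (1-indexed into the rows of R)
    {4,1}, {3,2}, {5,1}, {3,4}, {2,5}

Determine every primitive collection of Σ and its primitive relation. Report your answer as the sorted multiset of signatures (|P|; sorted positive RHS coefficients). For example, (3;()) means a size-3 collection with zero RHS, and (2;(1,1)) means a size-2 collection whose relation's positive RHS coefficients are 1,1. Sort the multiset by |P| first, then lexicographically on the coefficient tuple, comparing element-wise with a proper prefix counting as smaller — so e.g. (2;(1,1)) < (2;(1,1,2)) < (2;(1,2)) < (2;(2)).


Δ(Σ) — 5 vertices, 5 min non-faces:

  P={4,5}:  v_{4} + v_{5} = 0  →  sig = (2;())
  P={1,3}:  v_{1} + v_{3} = v_{5}  →  sig = (2;(1))
  P={2,4}:  v_{2} + v_{4} = v_{3}  →  sig = (2;(1))
  P={3,5}:  v_{3} + v_{5} = v_{2}  →  sig = (2;(1))
  P={1,2}:  v_{1} + v_{2} = 2·v_{5}  →  sig = (2;(2))

Sorted signature multiset PRS(X):
{ (2;()),  (2;(1)) ×3,  (2;(2)) }


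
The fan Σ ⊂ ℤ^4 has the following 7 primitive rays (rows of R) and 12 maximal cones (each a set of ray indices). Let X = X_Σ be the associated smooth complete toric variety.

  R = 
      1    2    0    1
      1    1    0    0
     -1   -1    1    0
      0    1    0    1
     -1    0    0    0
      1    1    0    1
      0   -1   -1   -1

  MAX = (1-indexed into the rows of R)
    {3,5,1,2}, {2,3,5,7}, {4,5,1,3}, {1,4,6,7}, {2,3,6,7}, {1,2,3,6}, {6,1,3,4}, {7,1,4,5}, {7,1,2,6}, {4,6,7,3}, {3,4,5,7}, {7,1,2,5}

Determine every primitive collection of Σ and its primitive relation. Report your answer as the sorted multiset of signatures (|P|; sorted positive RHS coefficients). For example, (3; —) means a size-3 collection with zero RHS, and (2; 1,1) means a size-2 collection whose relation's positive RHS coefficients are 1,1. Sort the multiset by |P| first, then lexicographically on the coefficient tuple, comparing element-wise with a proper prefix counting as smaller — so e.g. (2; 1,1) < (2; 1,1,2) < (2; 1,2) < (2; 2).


Primitive collections (3):

  {2,4}:  v_{2} + v_{4} = v_{1}  ⟹  sig = (2; 1)
  {5,6}:  v_{5} + v_{6} = v_{4}  ⟹  sig = (2; 1)
  {1,3,7}:  v_{1} + v_{3} + v_{7} = 0  ⟹  sig = (3; —)

so the primitive-relation signature multiset is
[(2; 1), (2; 1), (3; —)]


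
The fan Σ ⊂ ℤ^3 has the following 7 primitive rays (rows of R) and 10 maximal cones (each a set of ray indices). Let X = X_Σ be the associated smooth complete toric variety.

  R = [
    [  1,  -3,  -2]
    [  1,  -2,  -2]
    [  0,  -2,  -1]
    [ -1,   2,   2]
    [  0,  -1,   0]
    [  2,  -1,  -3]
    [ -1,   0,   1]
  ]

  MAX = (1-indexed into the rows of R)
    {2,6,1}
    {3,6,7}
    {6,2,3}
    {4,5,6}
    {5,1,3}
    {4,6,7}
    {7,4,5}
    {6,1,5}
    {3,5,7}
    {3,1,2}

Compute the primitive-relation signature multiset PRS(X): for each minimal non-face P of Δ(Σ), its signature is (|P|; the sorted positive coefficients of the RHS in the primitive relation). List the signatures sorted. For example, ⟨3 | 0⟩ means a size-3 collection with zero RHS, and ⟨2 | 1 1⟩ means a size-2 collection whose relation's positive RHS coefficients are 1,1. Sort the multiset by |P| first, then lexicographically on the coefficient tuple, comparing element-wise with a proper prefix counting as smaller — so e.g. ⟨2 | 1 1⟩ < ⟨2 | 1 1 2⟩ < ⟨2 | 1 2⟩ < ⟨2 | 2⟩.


Σ has 9 primitive collections:

  • {2,4}:  v_{2} + v_{4} = 0  ⇒ sig = ⟨2 | 0⟩
  • {1,4}:  v_{1} + v_{4} = v_{5}  ⇒ sig = ⟨2 | 1⟩
  • {2,5}:  v_{2} + v_{5} = v_{1}  ⇒ sig = ⟨2 | 1⟩
  • {2,7}:  v_{2} + v_{7} = v_{3}  ⇒ sig = ⟨2 | 1⟩
  • {3,4}:  v_{3} + v_{4} = v_{7}  ⇒ sig = ⟨2 | 1⟩
  • {1,7}:  v_{1} + v_{7} = v_{3} + v_{5}  ⇒ sig = ⟨2 | 1 1⟩
  • {5,6,7}:  v_{5} + v_{6} + v_{7} = v_{2}  ⇒ sig = ⟨3 | 1⟩
  • {3,5,6}:  v_{3} + v_{5} + v_{6} = 2·v_{2}  ⇒ sig = ⟨3 | 2⟩
  • {1,3,6}:  v_{1} + v_{3} + v_{6} = 3·v_{2}  ⇒ sig = ⟨3 | 3⟩

so the primitive-relation signature multiset is
    ⟨2 | 0⟩
    ⟨2 | 1⟩
    ⟨2 | 1⟩
    ⟨2 | 1⟩
    ⟨2 | 1⟩
    ⟨2 | 1 1⟩
    ⟨3 | 1⟩
    ⟨3 | 2⟩
    ⟨3 | 3⟩


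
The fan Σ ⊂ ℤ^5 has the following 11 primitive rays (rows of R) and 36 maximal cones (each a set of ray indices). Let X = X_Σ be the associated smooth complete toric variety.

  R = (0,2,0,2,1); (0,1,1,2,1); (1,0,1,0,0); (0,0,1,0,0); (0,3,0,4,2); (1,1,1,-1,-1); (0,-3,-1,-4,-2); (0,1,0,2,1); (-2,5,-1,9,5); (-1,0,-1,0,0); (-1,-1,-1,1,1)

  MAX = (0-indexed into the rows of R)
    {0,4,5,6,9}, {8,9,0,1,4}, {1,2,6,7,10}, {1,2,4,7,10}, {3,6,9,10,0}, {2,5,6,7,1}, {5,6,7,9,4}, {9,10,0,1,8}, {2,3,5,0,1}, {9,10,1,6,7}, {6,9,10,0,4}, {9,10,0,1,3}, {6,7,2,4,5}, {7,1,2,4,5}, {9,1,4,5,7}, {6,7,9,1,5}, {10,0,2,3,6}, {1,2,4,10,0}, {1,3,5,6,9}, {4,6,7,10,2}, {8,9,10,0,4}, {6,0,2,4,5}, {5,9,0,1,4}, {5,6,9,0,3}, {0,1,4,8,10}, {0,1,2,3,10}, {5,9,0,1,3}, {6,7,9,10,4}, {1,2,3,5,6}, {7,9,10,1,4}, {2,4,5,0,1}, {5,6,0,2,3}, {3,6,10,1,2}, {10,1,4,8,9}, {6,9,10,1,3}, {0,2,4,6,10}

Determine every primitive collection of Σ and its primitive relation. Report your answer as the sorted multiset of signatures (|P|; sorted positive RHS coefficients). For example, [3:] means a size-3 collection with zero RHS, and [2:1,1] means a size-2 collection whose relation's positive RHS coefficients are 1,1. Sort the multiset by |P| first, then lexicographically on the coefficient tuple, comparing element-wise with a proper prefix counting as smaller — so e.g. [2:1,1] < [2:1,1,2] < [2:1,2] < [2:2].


Primitive collections (13):

  • {2,9}:  v_{2} + v_{9} = 0 — sig = [2:]
  • {5,10}:  v_{5} + v_{10} = 0 — sig = [2:]
  • {0,7}:  v_{0} + v_{7} = v_{4} — sig = [2:1]
  • {3,7}:  v_{3} + v_{7} = v_{1} — sig = [2:1]
  • {3,4}:  v_{3} + v_{4} = v_{0} + v_{1} — sig = [2:1,1]
  • {6,8}:  v_{6} + v_{8} = v_{4} + v_{9} + v_{10} — sig = [2:1,1,1]
  • {2,8}:  v_{2} + v_{8} = v_{0} + v_{1} + v_{4} + v_{10} — sig = [2:1,1,1,1]
  • {5,8}:  v_{5} + v_{8} = v_{0} + v_{1} + v_{4} + v_{9} — sig = [2:1,1,1,1]
  • {7,8}:  v_{7} + v_{8} = v_{1} + 2·v_{4} + v_{9} + v_{10} — sig = [2:1,1,1,2]
  • {3,8}:  v_{3} + v_{8} = 2·v_{0} + 2·v_{1} + v_{9} + v_{10} — sig = [2:1,1,2,2]
  • {0,1,6}:  v_{0} + v_{1} + v_{6} = 0 — sig = [3:]
  • {1,4,6}:  v_{1} + v_{4} + v_{6} = v_{7} — sig = [3:1]
  • {0,1,4,9,10}:  v_{0} + v_{1} + v_{4} + v_{9} + v_{10} = v_{8} — sig = [5:1]

so the primitive-relation signature multiset is
    [2:]
    [2:]
    [2:1]
    [2:1]
    [2:1,1]
    [2:1,1,1]
    [2:1,1,1,1]
    [2:1,1,1,1]
    [2:1,1,1,2]
    [2:1,1,2,2]
    [3:]
    [3:1]
    [5:1]


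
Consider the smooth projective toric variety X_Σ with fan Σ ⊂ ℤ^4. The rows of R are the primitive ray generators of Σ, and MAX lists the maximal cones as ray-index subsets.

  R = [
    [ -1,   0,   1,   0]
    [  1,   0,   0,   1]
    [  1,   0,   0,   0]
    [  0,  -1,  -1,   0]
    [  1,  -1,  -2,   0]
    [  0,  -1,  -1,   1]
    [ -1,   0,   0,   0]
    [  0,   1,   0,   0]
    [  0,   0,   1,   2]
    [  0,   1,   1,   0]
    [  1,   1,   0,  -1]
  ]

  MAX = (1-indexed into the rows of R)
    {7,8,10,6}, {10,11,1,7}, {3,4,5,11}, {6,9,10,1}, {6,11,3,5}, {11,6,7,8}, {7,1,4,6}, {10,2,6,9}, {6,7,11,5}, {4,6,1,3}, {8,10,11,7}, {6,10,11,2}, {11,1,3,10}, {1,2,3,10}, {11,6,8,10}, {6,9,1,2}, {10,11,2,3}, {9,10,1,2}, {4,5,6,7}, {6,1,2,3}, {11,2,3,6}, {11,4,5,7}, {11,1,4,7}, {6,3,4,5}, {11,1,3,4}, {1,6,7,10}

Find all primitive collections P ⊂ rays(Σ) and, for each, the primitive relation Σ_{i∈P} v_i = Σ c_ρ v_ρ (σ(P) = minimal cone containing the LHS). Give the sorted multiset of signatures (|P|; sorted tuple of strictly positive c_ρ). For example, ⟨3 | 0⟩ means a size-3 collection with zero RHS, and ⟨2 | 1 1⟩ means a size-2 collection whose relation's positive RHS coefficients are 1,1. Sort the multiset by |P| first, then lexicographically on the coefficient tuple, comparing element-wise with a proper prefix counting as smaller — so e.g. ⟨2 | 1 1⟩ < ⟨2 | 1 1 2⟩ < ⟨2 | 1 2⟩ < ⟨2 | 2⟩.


Minimal non-faces — 24 found among 11 rays, 26 max cones:

  P={3,7}:  v_{3} + v_{7} = 0  so sig = ⟨2 | 0⟩
  P={4,10}:  v_{4} + v_{10} = 0  so sig = ⟨2 | 0⟩
  P={1,5}:  v_{1} + v_{5} = v_{4}  so sig = ⟨2 | 1⟩
  P={1,8}:  v_{1} + v_{8} = v_{7} + v_{10}  so sig = ⟨2 | 1 1⟩
  P={2,4}:  v_{2} + v_{4} = v_{3} + v_{6}  so sig = ⟨2 | 1 1⟩
  P={2,7}:  v_{2} + v_{7} = v_{6} + v_{10}  so sig = ⟨2 | 1 1⟩
  P={5,9}:  v_{5} + v_{9} = v_{2} + v_{6}  so sig = ⟨2 | 1 1⟩
  P={5,10}:  v_{5} + v_{10} = v_{6} + v_{11}  so sig = ⟨2 | 1 1⟩
  P={9,11}:  v_{9} + v_{11} = v_{2} + v_{10}  so sig = ⟨2 | 1 1⟩
  P={3,8}:  v_{3} + v_{8} = v_{6} + v_{10} + v_{11}  so sig = ⟨2 | 1 1 1⟩
  P={4,8}:  v_{4} + v_{8} = v_{6} + v_{7} + v_{11}  so sig = ⟨2 | 1 1 1⟩
  P={4,9}:  v_{4} + v_{9} = v_{1} + v_{2} + v_{6}  so sig = ⟨2 | 1 1 1⟩
  P={2,5}:  v_{2} + v_{5} = v_{3} + 2·v_{6} + v_{11}  so sig = ⟨2 | 1 1 2⟩
  P={3,9}:  v_{3} + v_{9} = v_{1} + 2·v_{2}  so sig = ⟨2 | 1 2⟩
  P={2,8}:  v_{2} + v_{8} = 2·v_{6} + 2·v_{10} + v_{11}  so sig = ⟨2 | 1 2 2⟩
  P={5,8}:  v_{5} + v_{8} = 2·v_{6} + v_{7} + 2·v_{11}  so sig = ⟨2 | 1 2 2⟩
  P={7,9}:  v_{7} + v_{9} = v_{1} + 2·v_{6} + 2·v_{10}  so sig = ⟨2 | 1 2 2⟩
  P={8,9}:  v_{8} + v_{9} = 2·v_{6} + 3·v_{10}  so sig = ⟨2 | 2 3⟩
  P={1,6,11}:  v_{1} + v_{6} + v_{11} = 0  so sig = ⟨3 | 0⟩
  P={3,6,10}:  v_{3} + v_{6} + v_{10} = v_{2}  so sig = ⟨3 | 1⟩
  P={4,6,11}:  v_{4} + v_{6} + v_{11} = v_{5}  so sig = ⟨3 | 1⟩
  P={1,2,11}:  v_{1} + v_{2} + v_{11} = v_{3} + v_{10}  so sig = ⟨3 | 1 1⟩
  P={1,2,6,10}:  v_{1} + v_{2} + v_{6} + v_{10} = v_{9}  so sig = ⟨4 | 1⟩
  P={6,7,10,11}:  v_{6} + v_{7} + v_{10} + v_{11} = v_{8}  so sig = ⟨4 | 1⟩

Sorted signature multiset PRS(X):
{ ⟨2 | 0⟩ ×2,  ⟨2 | 1⟩,  ⟨2 | 1 1⟩ ×6,  ⟨2 | 1 1 1⟩ ×3,  ⟨2 | 1 1 2⟩,  ⟨2 | 1 2⟩,  ⟨2 | 1 2 2⟩ ×3,  ⟨2 | 2 3⟩,  ⟨3 | 0⟩,  ⟨3 | 1⟩ ×2,  ⟨3 | 1 1⟩,  ⟨4 | 1⟩ ×2 }


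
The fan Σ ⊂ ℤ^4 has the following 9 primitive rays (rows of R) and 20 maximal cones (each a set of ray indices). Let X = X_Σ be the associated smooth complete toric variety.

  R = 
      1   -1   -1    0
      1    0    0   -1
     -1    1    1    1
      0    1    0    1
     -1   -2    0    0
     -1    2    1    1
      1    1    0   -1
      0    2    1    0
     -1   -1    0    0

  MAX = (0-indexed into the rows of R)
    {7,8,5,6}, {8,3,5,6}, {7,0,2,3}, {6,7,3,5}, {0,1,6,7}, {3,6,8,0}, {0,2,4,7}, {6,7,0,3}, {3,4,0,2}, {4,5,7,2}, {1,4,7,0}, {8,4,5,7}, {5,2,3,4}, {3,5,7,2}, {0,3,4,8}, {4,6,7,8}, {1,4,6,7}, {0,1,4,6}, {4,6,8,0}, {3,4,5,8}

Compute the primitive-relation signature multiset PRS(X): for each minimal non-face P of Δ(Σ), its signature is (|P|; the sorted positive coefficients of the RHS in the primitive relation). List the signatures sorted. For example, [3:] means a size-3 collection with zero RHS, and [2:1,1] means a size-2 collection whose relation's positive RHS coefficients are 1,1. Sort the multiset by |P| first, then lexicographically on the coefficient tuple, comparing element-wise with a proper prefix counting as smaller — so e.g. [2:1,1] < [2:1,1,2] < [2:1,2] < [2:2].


Σ has 13 primitive collections:

  • {0,5}:  v_{0} + v_{5} = v_{3} ; sig = [2:1]
  • {1,5}:  v_{1} + v_{5} = v_{7} ; sig = [2:1]
  • {2,6}:  v_{2} + v_{6} = v_{7} ; sig = [2:1]
  • {1,3}:  v_{1} + v_{3} = v_{0} + v_{7} ; sig = [2:1,1]
  • {1,8}:  v_{1} + v_{8} = v_{4} + v_{6} ; sig = [2:1,1]
  • {2,8}:  v_{2} + v_{8} = v_{4} + v_{5} ; sig = [2:1,1]
  • {1,2}:  v_{1} + v_{2} = v_{0} + v_{4} + 2·v_{7} ; sig = [2:1,1,2]
  • {0,7,8}:  v_{0} + v_{7} + v_{8} = 0 ; sig = [3:]
  • {3,4,6}:  v_{3} + v_{4} + v_{6} = 0 ; sig = [3:]
  • {3,4,7}:  v_{3} + v_{4} + v_{7} = v_{2} ; sig = [3:1]
  • {3,7,8}:  v_{3} + v_{7} + v_{8} = v_{5} ; sig = [3:1]
  • {4,5,6}:  v_{4} + v_{5} + v_{6} = v_{7} + v_{8} ; sig = [3:1,1]
  • {0,4,6,7}:  v_{0} + v_{4} + v_{6} + v_{7} = v_{1} ; sig = [4:1]

so the primitive-relation signature multiset is
    [2:1]
    [2:1]
    [2:1]
    [2:1,1]
    [2:1,1]
    [2:1,1]
    [2:1,1,2]
    [3:]
    [3:]
    [3:1]
    [3:1]
    [3:1,1]
    [4:1]


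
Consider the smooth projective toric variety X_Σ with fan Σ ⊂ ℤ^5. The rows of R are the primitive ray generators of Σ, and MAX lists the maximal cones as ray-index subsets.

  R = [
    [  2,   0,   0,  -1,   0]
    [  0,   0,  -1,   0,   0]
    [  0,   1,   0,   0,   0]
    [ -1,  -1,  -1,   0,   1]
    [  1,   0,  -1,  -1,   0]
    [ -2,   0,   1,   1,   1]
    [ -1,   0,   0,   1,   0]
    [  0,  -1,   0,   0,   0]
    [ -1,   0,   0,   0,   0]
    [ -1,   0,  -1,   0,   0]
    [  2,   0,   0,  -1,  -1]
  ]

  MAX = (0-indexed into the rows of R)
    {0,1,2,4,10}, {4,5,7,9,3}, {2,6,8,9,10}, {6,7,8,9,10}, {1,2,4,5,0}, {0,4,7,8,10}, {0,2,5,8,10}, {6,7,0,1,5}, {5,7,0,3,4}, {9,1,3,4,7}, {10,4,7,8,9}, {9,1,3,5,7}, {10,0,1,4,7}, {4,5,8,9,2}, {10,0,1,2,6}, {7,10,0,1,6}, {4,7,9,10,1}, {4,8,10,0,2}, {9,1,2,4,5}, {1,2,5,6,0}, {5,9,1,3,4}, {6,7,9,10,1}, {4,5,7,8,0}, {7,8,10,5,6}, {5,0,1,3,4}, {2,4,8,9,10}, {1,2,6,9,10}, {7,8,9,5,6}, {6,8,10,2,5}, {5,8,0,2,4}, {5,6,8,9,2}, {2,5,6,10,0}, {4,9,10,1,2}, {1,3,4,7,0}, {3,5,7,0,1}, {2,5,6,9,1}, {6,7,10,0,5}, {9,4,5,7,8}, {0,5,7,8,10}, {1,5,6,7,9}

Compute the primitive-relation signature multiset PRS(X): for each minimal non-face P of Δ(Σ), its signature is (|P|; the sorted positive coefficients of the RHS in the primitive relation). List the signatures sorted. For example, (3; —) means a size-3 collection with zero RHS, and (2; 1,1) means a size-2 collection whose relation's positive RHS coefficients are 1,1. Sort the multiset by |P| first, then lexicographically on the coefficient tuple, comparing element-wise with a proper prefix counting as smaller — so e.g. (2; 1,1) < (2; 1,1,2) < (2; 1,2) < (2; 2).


|primitive collections| = 13. Relations:

  {2,7}:  v_{2} + v_{7} = 0  ⇒ sig = (2; —)
  {0,9}:  v_{0} + v_{9} = v_{4}  ⇒ sig = (2; 1)
  {1,8}:  v_{1} + v_{8} = v_{9}  ⇒ sig = (2; 1)
  {4,6}:  v_{4} + v_{6} = v_{1}  ⇒ sig = (2; 1)
  {3,10}:  v_{3} + v_{10} = v_{4} + v_{7}  ⇒ sig = (2; 1,1)
  {2,3}:  v_{2} + v_{3} = v_{1} + v_{4} + v_{5}  ⇒ sig = (2; 1,1,1)
  {3,8}:  v_{3} + v_{8} = v_{4} + v_{5} + v_{7} + v_{9}  ⇒ sig = (2; 1,1,1,1)
  {3,6}:  v_{3} + v_{6} = 2·v_{1} + v_{5} + v_{7}  ⇒ sig = (2; 1,1,2)
  {0,6,8}:  v_{0} + v_{6} + v_{8} = 0  ⇒ sig = (3; —)
  {1,5,10}:  v_{1} + v_{5} + v_{10} = 0  ⇒ sig = (3; —)
  {5,9,10}:  v_{5} + v_{9} + v_{10} = v_{8}  ⇒ sig = (3; 1)
  {4,5,10}:  v_{4} + v_{5} + v_{10} = v_{0} + v_{8}  ⇒ sig = (3; 1,1)
  {1,4,5,7}:  v_{1} + v_{4} + v_{5} + v_{7} = v_{3}  ⇒ sig = (4; 1)

so the primitive-relation signature multiset is
    (2; —)
    (2; 1)
    (2; 1)
    (2; 1)
    (2; 1,1)
    (2; 1,1,1)
    (2; 1,1,1,1)
    (2; 1,1,2)
    (3; —)
    (3; —)
    (3; 1)
    (3; 1,1)
    (4; 1)


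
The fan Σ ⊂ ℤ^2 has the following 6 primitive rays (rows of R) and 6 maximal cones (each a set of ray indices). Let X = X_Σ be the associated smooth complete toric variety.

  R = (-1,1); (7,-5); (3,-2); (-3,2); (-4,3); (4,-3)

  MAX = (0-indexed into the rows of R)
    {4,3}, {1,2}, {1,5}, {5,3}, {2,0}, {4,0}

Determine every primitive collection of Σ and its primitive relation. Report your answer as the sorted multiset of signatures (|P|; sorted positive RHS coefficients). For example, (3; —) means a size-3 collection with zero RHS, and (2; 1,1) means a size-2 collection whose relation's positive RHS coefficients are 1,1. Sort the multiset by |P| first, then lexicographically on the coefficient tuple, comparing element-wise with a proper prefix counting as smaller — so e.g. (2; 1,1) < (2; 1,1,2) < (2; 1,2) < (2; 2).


|primitive collections| = 9. Relations:

  P = {2,3}:  v_{2} + v_{3} = 0 — sig = (2; —)
  P = {4,5}:  v_{4} + v_{5} = 0 — sig = (2; —)
  P = {0,3}:  v_{0} + v_{3} = v_{4} — sig = (2; 1)
  P = {0,5}:  v_{0} + v_{5} = v_{2} — sig = (2; 1)
  P = {1,3}:  v_{1} + v_{3} = v_{5} — sig = (2; 1)
  P = {1,4}:  v_{1} + v_{4} = v_{2} — sig = (2; 1)
  P = {2,4}:  v_{2} + v_{4} = v_{0} — sig = (2; 1)
  P = {2,5}:  v_{2} + v_{5} = v_{1} — sig = (2; 1)
  P = {0,1}:  v_{0} + v_{1} = 2·v_{2} — sig = (2; 2)

Sorted signature multiset PRS(X):
    |P|=2: 9 collections, coeffs (), (), (1), (1), (1), (1), (1), (1), (2)


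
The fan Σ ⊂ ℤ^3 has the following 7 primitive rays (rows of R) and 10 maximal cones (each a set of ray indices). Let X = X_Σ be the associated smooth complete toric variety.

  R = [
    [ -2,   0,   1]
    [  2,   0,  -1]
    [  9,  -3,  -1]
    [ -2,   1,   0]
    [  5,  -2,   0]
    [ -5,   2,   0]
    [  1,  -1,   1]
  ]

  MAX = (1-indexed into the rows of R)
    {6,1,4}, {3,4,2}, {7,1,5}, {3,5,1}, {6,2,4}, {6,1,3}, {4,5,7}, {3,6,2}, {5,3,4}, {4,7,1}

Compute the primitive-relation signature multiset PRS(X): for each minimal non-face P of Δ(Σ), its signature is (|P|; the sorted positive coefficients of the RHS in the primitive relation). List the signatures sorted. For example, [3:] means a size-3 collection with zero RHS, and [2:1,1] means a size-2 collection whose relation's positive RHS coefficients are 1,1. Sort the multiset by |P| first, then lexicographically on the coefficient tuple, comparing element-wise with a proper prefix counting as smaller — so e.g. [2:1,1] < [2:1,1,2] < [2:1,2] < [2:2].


9 minimal non-faces of Δ(Σ) (on 7 rays):

  P={1,2}:  v_{1} + v_{2} = 0  so sig = [2:]
  P={5,6}:  v_{5} + v_{6} = 0  so sig = [2:]
  P={2,5}:  v_{2} + v_{5} = v_{3} + v_{4}  so sig = [2:1,1]
  P={2,7}:  v_{2} + v_{7} = v_{4} + v_{5}  so sig = [2:1,1]
  P={6,7}:  v_{6} + v_{7} = v_{1} + v_{4}  so sig = [2:1,1]
  P={3,7}:  v_{3} + v_{7} = 2·v_{5}  so sig = [2:2]
  P={1,3,4}:  v_{1} + v_{3} + v_{4} = v_{5}  so sig = [3:1]
  P={1,4,5}:  v_{1} + v_{4} + v_{5} = v_{7}  so sig = [3:1]
  P={3,4,6}:  v_{3} + v_{4} + v_{6} = v_{2}  so sig = [3:1]

Signatures (|P|; sorted positive RHS coefficients), sorted:
    |P|=2: 6 collections, coeffs (), (), (1,1), (1,1), (1,1), (2)
    |P|=3: 3 collections, coeffs (1), (1), (1)


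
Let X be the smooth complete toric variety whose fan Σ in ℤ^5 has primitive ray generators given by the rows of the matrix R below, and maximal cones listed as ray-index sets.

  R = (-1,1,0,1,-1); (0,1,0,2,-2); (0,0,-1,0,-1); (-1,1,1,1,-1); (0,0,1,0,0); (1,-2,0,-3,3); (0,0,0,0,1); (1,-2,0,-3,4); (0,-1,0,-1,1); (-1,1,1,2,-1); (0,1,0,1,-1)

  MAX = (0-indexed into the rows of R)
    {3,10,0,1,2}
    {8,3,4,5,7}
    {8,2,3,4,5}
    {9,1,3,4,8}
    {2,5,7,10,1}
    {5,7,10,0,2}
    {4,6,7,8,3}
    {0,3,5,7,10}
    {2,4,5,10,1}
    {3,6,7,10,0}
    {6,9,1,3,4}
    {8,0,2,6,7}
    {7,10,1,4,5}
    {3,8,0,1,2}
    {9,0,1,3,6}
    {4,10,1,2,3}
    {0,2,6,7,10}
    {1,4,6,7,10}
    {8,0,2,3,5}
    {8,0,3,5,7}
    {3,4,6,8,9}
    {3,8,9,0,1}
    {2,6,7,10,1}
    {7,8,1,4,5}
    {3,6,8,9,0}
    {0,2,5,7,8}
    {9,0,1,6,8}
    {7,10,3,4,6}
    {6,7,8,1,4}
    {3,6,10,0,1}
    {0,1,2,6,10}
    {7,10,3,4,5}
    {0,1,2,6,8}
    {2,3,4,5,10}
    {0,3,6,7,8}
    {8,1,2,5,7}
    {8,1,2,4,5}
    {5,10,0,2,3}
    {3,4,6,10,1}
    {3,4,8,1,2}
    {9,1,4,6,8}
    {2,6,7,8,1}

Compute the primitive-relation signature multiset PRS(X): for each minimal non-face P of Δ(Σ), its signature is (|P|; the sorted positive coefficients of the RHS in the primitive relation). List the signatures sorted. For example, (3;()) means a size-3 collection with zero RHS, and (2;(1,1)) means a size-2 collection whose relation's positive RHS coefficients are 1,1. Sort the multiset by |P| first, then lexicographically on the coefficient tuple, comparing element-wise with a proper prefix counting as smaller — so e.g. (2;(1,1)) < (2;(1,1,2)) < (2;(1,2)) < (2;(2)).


16 minimal non-faces of Δ(Σ) (on 11 rays):

  {8,10}:  v_{8} + v_{10} = 0  →  sig = (2;())
  {0,4}:  v_{0} + v_{4} = v_{3}  →  sig = (2;(1))
  {5,6}:  v_{5} + v_{6} = v_{7}  →  sig = (2;(1))
  {2,9}:  v_{2} + v_{9} = v_{0} + v_{1} + v_{8}  →  sig = (2;(1,1,1))
  {5,9}:  v_{5} + v_{9} = v_{4} + v_{6} + v_{8}  →  sig = (2;(1,1,1))
  {9,10}:  v_{9} + v_{10} = v_{1} + v_{3} + v_{6}  →  sig = (2;(1,1,1))
  {7,9}:  v_{7} + v_{9} = v_{4} + 2·v_{6} + v_{8}  →  sig = (2;(1,1,2))
  {0,1,5}:  v_{0} + v_{1} + v_{5} = 0  →  sig = (3;())
  {2,4,6}:  v_{2} + v_{4} + v_{6} = 0  →  sig = (3;())
  {0,1,7}:  v_{0} + v_{1} + v_{7} = v_{6}  →  sig = (3;(1))
  {1,3,5}:  v_{1} + v_{3} + v_{5} = v_{4}  →  sig = (3;(1))
  {2,3,6}:  v_{2} + v_{3} + v_{6} = v_{0}  →  sig = (3;(1))
  {2,4,7}:  v_{2} + v_{4} + v_{7} = v_{5}  →  sig = (3;(1))
  {1,3,7}:  v_{1} + v_{3} + v_{7} = v_{4} + v_{6}  →  sig = (3;(1,1))
  {2,3,7}:  v_{2} + v_{3} + v_{7} = v_{0} + v_{5}  →  sig = (3;(1,1))
  {1,3,6,8}:  v_{1} + v_{3} + v_{6} + v_{8} = v_{9}  →  sig = (4;(1))

so the primitive-relation signature multiset is
{ (2;()),  (2;(1)) ×2,  (2;(1,1,1)) ×3,  (2;(1,1,2)),  (3;()) ×2,  (3;(1)) ×4,  (3;(1,1)) ×2,  (4;(1)) }


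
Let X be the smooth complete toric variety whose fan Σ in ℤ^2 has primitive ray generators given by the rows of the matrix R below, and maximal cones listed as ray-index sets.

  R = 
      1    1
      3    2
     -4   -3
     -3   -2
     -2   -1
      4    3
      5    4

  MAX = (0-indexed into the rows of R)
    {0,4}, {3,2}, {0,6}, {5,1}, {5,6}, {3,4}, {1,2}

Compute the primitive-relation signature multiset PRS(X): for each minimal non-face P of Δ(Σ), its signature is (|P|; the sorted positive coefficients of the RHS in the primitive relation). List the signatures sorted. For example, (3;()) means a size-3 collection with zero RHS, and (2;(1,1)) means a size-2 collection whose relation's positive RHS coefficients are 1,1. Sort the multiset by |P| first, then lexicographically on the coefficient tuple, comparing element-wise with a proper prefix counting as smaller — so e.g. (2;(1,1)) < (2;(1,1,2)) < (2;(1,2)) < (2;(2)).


14 collections generate NE(X_Σ); each relation:

  • {1,3}:  v_{1} + v_{3} = 0  so sig = (2;())
  • {2,5}:  v_{2} + v_{5} = 0  so sig = (2;())
  • {0,1}:  v_{0} + v_{1} = v_{5}  so sig = (2;(1))
  • {0,2}:  v_{0} + v_{2} = v_{3}  so sig = (2;(1))
  • {0,3}:  v_{0} + v_{3} = v_{4}  so sig = (2;(1))
  • {0,5}:  v_{0} + v_{5} = v_{6}  so sig = (2;(1))
  • {1,4}:  v_{1} + v_{4} = v_{0}  so sig = (2;(1))
  • {2,6}:  v_{2} + v_{6} = v_{0}  so sig = (2;(1))
  • {3,5}:  v_{3} + v_{5} = v_{0}  so sig = (2;(1))
  • {1,6}:  v_{1} + v_{6} = 2·v_{5}  so sig = (2;(2))
  • {2,4}:  v_{2} + v_{4} = 2·v_{3}  so sig = (2;(2))
  • {3,6}:  v_{3} + v_{6} = 2·v_{0}  so sig = (2;(2))
  • {4,5}:  v_{4} + v_{5} = 2·v_{0}  so sig = (2;(2))
  • {4,6}:  v_{4} + v_{6} = 3·v_{0}  so sig = (2;(3))

Hence PRS(X_Σ) =
{ (2;()) ×2,  (2;(1)) ×7,  (2;(2)) ×4,  (2;(3)) }


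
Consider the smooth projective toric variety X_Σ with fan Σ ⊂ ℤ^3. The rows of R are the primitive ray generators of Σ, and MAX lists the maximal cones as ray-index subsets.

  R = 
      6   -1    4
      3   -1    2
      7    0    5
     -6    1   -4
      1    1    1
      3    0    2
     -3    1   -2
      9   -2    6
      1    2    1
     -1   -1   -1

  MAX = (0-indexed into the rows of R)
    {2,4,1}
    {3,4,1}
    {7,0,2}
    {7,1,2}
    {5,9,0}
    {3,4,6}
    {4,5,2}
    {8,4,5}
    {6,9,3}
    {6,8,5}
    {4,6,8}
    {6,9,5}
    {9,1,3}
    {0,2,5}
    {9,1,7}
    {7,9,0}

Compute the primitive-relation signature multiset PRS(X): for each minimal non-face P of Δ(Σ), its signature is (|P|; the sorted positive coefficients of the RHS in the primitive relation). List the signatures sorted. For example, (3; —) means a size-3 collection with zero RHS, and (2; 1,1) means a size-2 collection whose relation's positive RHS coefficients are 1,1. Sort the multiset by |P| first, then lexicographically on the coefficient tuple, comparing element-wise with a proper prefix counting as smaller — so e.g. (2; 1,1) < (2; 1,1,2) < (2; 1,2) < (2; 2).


Minimal non-faces — 22 found among 10 rays, 16 max cones:

  P={0,3}:  v_{0} + v_{3} = 0  ⟹  sig = (2; —)
  P={1,6}:  v_{1} + v_{6} = 0  ⟹  sig = (2; —)
  P={4,9}:  v_{4} + v_{9} = 0  ⟹  sig = (2; —)
  P={0,1}:  v_{0} + v_{1} = v_{7}  ⟹  sig = (2; 1)
  P={0,4}:  v_{0} + v_{4} = v_{2}  ⟹  sig = (2; 1)
  P={0,6}:  v_{0} + v_{6} = v_{5}  ⟹  sig = (2; 1)
  P={1,5}:  v_{1} + v_{5} = v_{0}  ⟹  sig = (2; 1)
  P={2,3}:  v_{2} + v_{3} = v_{4}  ⟹  sig = (2; 1)
  P={2,9}:  v_{2} + v_{9} = v_{0}  ⟹  sig = (2; 1)
  P={3,5}:  v_{3} + v_{5} = v_{6}  ⟹  sig = (2; 1)
  P={3,7}:  v_{3} + v_{7} = v_{1}  ⟹  sig = (2; 1)
  P={6,7}:  v_{6} + v_{7} = v_{0}  ⟹  sig = (2; 1)
  P={1,8}:  v_{1} + v_{8} = v_{4} + v_{5}  ⟹  sig = (2; 1,1)
  P={2,6}:  v_{2} + v_{6} = v_{4} + v_{5}  ⟹  sig = (2; 1,1)
  P={4,7}:  v_{4} + v_{7} = v_{1} + v_{2}  ⟹  sig = (2; 1,1)
  P={7,8}:  v_{7} + v_{8} = v_{2} + v_{5}  ⟹  sig = (2; 1,1)
  P={8,9}:  v_{8} + v_{9} = v_{5} + v_{6}  ⟹  sig = (2; 1,1)
  P={0,8}:  v_{0} + v_{8} = v_{4} + 2·v_{5}  ⟹  sig = (2; 1,2)
  P={3,8}:  v_{3} + v_{8} = v_{4} + 2·v_{6}  ⟹  sig = (2; 1,2)
  P={5,7}:  v_{5} + v_{7} = 2·v_{0}  ⟹  sig = (2; 2)
  P={2,8}:  v_{2} + v_{8} = 2·v_{4} + 2·v_{5}  ⟹  sig = (2; 2,2)
  P={4,5,6}:  v_{4} + v_{5} + v_{6} = v_{8}  ⟹  sig = (3; 1)

Sorted signature multiset PRS(X):
{ (2; —) ×3,  (2; 1) ×9,  (2; 1,1) ×5,  (2; 1,2) ×2,  (2; 2),  (2; 2,2),  (3; 1) }


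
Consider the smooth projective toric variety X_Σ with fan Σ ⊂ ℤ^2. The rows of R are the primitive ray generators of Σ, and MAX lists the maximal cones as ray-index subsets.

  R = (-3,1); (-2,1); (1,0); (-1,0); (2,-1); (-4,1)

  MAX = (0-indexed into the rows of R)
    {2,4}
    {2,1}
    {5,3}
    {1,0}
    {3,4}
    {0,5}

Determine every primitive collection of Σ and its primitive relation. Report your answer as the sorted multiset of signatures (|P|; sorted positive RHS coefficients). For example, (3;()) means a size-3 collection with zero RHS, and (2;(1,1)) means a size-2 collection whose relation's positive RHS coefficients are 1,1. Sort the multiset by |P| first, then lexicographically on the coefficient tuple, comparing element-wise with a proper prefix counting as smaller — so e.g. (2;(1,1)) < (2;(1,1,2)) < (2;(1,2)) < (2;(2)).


Primitive collections (9):

  P = {1,4}:  v_{1} + v_{4} = 0 ; sig = (2;())
  P = {2,3}:  v_{2} + v_{3} = 0 ; sig = (2;())
  P = {0,2}:  v_{0} + v_{2} = v_{1} ; sig = (2;(1))
  P = {0,3}:  v_{0} + v_{3} = v_{5} ; sig = (2;(1))
  P = {0,4}:  v_{0} + v_{4} = v_{3} ; sig = (2;(1))
  P = {1,3}:  v_{1} + v_{3} = v_{0} ; sig = (2;(1))
  P = {2,5}:  v_{2} + v_{5} = v_{0} ; sig = (2;(1))
  P = {1,5}:  v_{1} + v_{5} = 2·v_{0} ; sig = (2;(2))
  P = {4,5}:  v_{4} + v_{5} = 2·v_{3} ; sig = (2;(2))

Hence PRS(X_Σ) =
    |P|=2: 9 collections, coeffs (), (), (1), (1), (1), (1), (1), (2), (2)


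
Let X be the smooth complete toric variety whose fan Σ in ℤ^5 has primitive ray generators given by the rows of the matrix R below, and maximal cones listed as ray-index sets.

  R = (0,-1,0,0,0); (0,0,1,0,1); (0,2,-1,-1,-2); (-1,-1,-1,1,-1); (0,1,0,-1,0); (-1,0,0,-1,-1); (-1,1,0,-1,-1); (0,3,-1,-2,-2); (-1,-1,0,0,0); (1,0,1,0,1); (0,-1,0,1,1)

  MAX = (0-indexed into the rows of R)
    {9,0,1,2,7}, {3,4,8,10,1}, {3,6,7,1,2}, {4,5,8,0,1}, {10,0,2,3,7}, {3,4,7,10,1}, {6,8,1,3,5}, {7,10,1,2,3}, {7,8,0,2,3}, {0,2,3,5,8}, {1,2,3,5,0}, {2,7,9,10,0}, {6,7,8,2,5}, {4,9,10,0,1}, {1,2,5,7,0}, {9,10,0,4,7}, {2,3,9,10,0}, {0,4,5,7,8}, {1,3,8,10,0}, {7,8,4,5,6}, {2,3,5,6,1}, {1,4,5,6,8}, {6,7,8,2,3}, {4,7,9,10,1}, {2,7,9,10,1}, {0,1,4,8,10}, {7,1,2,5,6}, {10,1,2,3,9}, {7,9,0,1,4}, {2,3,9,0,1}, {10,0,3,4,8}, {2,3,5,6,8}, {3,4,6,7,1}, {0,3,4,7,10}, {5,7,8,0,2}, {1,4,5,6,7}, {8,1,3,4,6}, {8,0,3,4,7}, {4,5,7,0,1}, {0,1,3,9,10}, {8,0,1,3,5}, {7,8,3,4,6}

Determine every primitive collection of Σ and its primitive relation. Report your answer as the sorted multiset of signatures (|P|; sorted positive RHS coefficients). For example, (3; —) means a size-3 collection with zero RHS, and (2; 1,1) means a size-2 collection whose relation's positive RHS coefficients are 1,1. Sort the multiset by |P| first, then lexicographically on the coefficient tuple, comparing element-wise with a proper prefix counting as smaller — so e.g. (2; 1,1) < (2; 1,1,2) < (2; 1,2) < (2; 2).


19 collections generate NE(X_Σ); each relation:

  {0,6}:  v_{0} + v_{6} = v_{5}  →  sig = (2; 1)
  {2,4}:  v_{2} + v_{4} = v_{7}  →  sig = (2; 1)
  {5,10}:  v_{5} + v_{10} = v_{8}  →  sig = (2; 1)
  {8,9}:  v_{8} + v_{9} = v_{0} + v_{1}  →  sig = (2; 1,1)
  {6,10}:  v_{6} + v_{10} = v_{1} + v_{3} + v_{4}  →  sig = (2; 1,1,1)
  {6,9}:  v_{6} + v_{9} = v_{0} + 2·v_{1} + v_{2}  →  sig = (2; 1,1,2)
  {5,9}:  v_{5} + v_{9} = 2·v_{0} + 2·v_{1} + v_{2}  →  sig = (2; 1,2,2)
  {3,4,9}:  v_{3} + v_{4} + v_{9} = 0  →  sig = (3; —)
  {1,2,8}:  v_{1} + v_{2} + v_{8} = v_{6}  →  sig = (3; 1)
  {3,7,9}:  v_{3} + v_{7} + v_{9} = v_{2}  →  sig = (3; 1)
  {1,7,8}:  v_{1} + v_{7} + v_{8} = v_{4} + v_{6}  →  sig = (3; 1,1)
  {2,8,10}:  v_{2} + v_{8} + v_{10} = v_{3} + v_{4}  →  sig = (3; 1,1)
  {3,4,5}:  v_{3} + v_{4} + v_{5} = v_{2} + 2·v_{8}  →  sig = (3; 1,2)
  {7,8,10}:  v_{7} + v_{8} + v_{10} = v_{3} + 2·v_{4}  →  sig = (3; 1,2)
  {3,5,7}:  v_{3} + v_{5} + v_{7} = 2·v_{2} + 2·v_{8}  →  sig = (3; 2,2)
  {0,1,2,10}:  v_{0} + v_{1} + v_{2} + v_{10} = 0  →  sig = (4; —)
  {0,1,3,4}:  v_{0} + v_{1} + v_{3} + v_{4} = v_{8}  →  sig = (4; 1)
  {0,1,7,10}:  v_{0} + v_{1} + v_{7} + v_{10} = v_{4}  →  sig = (4; 1)
  {0,1,3,7}:  v_{0} + v_{1} + v_{3} + v_{7} = v_{2} + v_{8}  →  sig = (4; 1,1)

Signatures (|P|; sorted positive RHS coefficients), sorted:
    |P|=2: 7 collections, coeffs (1), (1), (1), (1,1), (1,1,1), (1,1,2), (1,2,2)
    |P|=3: 8 collections, coeffs (), (1), (1), (1,1), (1,1), (1,2), (1,2), (2,2)
    |P|=4: 4 collections, coeffs (), (1), (1), (1,1)
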